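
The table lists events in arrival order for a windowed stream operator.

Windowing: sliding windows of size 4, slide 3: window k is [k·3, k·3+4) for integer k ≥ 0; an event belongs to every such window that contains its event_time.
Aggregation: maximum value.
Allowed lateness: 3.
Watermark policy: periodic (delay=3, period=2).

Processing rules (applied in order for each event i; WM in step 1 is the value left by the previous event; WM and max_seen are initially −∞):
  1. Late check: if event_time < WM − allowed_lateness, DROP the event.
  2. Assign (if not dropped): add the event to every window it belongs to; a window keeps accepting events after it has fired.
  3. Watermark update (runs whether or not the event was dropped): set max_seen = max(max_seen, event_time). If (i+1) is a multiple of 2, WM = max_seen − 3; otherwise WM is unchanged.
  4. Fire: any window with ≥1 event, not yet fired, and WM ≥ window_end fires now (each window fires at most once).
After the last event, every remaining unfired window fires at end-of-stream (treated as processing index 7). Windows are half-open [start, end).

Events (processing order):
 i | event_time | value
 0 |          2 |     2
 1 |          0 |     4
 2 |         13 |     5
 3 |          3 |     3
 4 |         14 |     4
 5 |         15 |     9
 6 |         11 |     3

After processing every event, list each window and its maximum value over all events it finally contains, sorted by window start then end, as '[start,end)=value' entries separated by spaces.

[0,4)=4 [3,7)=3 [9,13)=3 [12,16)=9 [15,19)=9

i=0 t=2 v=2: → [0,4); WM=−∞
i=1 t=0 v=4: → [0,4); WM=-1
i=2 t=13 v=5: → [12,16); WM=-1
i=3 t=3 v=3: → [3,7),[0,4); WM=10; [0,4) fires=4 [3,7) fires=3
i=4 t=14 v=4: → [12,16); WM=10
i=5 t=15 v=9: → [15,19),[12,16); WM=12
i=6 t=11 v=3: → [9,13); WM=12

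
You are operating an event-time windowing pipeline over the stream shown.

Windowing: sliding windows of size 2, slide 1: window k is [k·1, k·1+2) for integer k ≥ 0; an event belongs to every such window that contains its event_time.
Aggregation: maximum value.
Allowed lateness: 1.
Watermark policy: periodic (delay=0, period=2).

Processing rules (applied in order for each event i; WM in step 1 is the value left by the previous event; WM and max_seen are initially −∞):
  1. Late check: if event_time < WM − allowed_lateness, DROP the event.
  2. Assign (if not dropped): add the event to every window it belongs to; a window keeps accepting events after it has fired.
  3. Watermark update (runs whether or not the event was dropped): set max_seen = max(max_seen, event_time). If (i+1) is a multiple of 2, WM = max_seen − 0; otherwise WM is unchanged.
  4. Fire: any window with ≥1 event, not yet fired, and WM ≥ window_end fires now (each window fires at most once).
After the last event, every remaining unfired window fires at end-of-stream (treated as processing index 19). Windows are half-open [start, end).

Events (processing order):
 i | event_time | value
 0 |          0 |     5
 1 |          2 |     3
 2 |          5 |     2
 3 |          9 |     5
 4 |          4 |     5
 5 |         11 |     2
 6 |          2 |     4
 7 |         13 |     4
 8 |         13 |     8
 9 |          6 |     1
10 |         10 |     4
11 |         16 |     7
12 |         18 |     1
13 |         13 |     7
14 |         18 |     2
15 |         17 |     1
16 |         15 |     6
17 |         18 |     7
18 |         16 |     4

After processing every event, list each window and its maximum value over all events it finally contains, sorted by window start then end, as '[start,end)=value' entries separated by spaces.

i=0 t=0 v=5: → [0,2); WM=−∞
i=1 t=2 v=3: → [2,4),[1,3); WM=2; [0,2) fires=5
i=2 t=5 v=2: → [5,7),[4,6); WM=2
i=3 t=9 v=5: → [9,11),[8,10); WM=9; [1,3) fires=3 [2,4) fires=3 [4,6) fires=2 [5,7) fires=2
i=4 t=4 v=5: DROP (t<9-1); WM=9
i=5 t=11 v=2: → [11,13),[10,12); WM=11; [8,10) fires=5 [9,11) fires=5
i=6 t=2 v=4: DROP (t<11-1); WM=11
i=7 t=13 v=4: → [13,15),[12,14); WM=13; [10,12) fires=2 [11,13) fires=2
i=8 t=13 v=8: → [13,15),[12,14); WM=13
i=9 t=6 v=1: DROP (t<13-1); WM=13
i=10 t=10 v=4: DROP (t<13-1); WM=13
i=11 t=16 v=7: → [16,18),[15,17); WM=16; [12,14) fires=8 [13,15) fires=8
i=12 t=18 v=1: → [18,20),[17,19); WM=16
i=13 t=13 v=7: DROP (t<16-1); WM=18; [15,17) fires=7 [16,18) fires=7
i=14 t=18 v=2: → [18,20),[17,19); WM=18
i=15 t=17 v=1: → [17,19),[16,18); WM=18
i=16 t=15 v=6: DROP (t<18-1); WM=18
i=17 t=18 v=7: → [18,20),[17,19); WM=18
i=18 t=16 v=4: DROP (t<18-1); WM=18

[0,2)=5 [1,3)=3 [2,4)=3 [4,6)=2 [5,7)=2 [8,10)=5 [9,11)=5 [10,12)=2 [11,13)=2 [12,14)=8 [13,15)=8 [15,17)=7 [16,18)=7 [17,19)=7 [18,20)=7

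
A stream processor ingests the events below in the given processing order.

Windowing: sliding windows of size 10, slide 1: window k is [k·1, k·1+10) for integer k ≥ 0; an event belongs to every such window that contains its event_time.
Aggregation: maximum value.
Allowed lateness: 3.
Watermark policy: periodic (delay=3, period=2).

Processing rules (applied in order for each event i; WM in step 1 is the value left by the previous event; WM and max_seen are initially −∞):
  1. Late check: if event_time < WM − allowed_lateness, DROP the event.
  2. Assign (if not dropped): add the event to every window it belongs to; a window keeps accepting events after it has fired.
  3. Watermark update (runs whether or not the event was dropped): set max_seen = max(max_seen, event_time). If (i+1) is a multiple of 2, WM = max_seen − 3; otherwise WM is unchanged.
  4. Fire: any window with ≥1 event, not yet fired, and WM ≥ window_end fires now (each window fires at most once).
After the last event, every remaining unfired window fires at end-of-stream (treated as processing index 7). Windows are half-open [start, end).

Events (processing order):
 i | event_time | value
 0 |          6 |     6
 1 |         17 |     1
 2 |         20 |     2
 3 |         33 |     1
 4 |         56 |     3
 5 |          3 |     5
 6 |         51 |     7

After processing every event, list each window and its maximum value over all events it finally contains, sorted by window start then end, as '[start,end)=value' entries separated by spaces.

i=0 t=6 v=6: → [6,16),[5,15),[4,14),[3,13),[2,12),[1,11),[0,10); WM=−∞
i=1 t=17 v=1: → [17,27),[16,26),[15,25),[14,24),[13,23),[12,22),[11,21),[10,20),[9,19),[8,18); WM=14; [0,10) fires=6 [1,11) fires=6 [2,12) fires=6 [3,13) fires=6 [4,14) fires=6
i=2 t=20 v=2: → [20,30),[19,29),[18,28),[17,27),[16,26),[15,25),[14,24),[13,23),[12,22),[11,21); WM=14
i=3 t=33 v=1: → [33,43),[32,42),[31,41),[30,40),[29,39),[28,38),[27,37),[26,36),[25,35),[24,34); WM=30; [5,15) fires=6 [6,16) fires=6 [8,18) fires=1 [9,19) fires=1 [10,20) fires=1 [11,21) fires=2 [12,22) fires=2 [13,23) fires=2 [14,24) fires=2 [15,25) fires=2 [16,26) fires=2 [17,27) fires=2 [18,28) fires=2 [19,29) fires=2 [20,30) fires=2
i=4 t=56 v=3: → [56,66),[55,65),[54,64),[53,63),[52,62),[51,61),[50,60),[49,59),[48,58),[47,57); WM=30
i=5 t=3 v=5: DROP (t<30-3); WM=53; [24,34) fires=1 [25,35) fires=1 [26,36) fires=1 [27,37) fires=1 [28,38) fires=1 [29,39) fires=1 [30,40) fires=1 [31,41) fires=1 [32,42) fires=1 [33,43) fires=1
i=6 t=51 v=7: → [51,61),[50,60),[49,59),[48,58),[47,57),[46,56),[45,55),[44,54),[43,53),[42,52); WM=53; [42,52) fires=7 [43,53) fires=7

[0,10)=6 [1,11)=6 [2,12)=6 [3,13)=6 [4,14)=6 [5,15)=6 [6,16)=6 [8,18)=1 [9,19)=1 [10,20)=1 [11,21)=2 [12,22)=2 [13,23)=2 [14,24)=2 [15,25)=2 [16,26)=2 [17,27)=2 [18,28)=2 [19,29)=2 [20,30)=2 [24,34)=1 [25,35)=1 [26,36)=1 [27,37)=1 [28,38)=1 [29,39)=1 [30,40)=1 [31,41)=1 [32,42)=1 [33,43)=1 [42,52)=7 [43,53)=7 [44,54)=7 [45,55)=7 [46,56)=7 [47,57)=7 [48,58)=7 [49,59)=7 [50,60)=7 [51,61)=7 [52,62)=3 [53,63)=3 [54,64)=3 [55,65)=3 [56,66)=3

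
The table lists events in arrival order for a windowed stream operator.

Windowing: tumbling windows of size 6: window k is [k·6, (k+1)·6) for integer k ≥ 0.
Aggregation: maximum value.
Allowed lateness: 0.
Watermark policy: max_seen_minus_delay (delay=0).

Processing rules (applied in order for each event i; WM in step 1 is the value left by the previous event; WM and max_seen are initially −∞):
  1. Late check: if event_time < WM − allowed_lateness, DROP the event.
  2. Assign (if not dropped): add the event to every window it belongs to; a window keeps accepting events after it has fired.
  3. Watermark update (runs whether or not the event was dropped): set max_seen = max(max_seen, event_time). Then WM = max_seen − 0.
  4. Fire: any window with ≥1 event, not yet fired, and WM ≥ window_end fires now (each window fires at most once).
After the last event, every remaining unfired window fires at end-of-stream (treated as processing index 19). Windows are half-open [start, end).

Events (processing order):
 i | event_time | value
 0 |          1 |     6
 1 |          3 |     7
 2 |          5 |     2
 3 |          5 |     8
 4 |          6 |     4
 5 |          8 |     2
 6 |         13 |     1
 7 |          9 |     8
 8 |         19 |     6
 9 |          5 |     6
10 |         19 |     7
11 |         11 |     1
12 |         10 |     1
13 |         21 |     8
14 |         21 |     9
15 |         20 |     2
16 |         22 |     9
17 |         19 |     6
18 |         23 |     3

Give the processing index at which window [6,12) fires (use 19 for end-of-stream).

i=0 t=1 v=6: → [0,6); WM=1
i=1 t=3 v=7: → [0,6); WM=3
i=2 t=5 v=2: → [0,6); WM=5
i=3 t=5 v=8: → [0,6); WM=5
i=4 t=6 v=4: → [6,12); WM=6; [0,6) fires=8
i=5 t=8 v=2: → [6,12); WM=8
i=6 t=13 v=1: → [12,18); WM=13; [6,12) fires=4
i=7 t=9 v=8: DROP (t<13-0); WM=13
i=8 t=19 v=6: → [18,24); WM=19; [12,18) fires=1
i=9 t=5 v=6: DROP (t<19-0); WM=19
i=10 t=19 v=7: → [18,24); WM=19
i=11 t=11 v=1: DROP (t<19-0); WM=19
i=12 t=10 v=1: DROP (t<19-0); WM=19
i=13 t=21 v=8: → [18,24); WM=21
i=14 t=21 v=9: → [18,24); WM=21
i=15 t=20 v=2: DROP (t<21-0); WM=21
i=16 t=22 v=9: → [18,24); WM=22
i=17 t=19 v=6: DROP (t<22-0); WM=22
i=18 t=23 v=3: → [18,24); WM=23

6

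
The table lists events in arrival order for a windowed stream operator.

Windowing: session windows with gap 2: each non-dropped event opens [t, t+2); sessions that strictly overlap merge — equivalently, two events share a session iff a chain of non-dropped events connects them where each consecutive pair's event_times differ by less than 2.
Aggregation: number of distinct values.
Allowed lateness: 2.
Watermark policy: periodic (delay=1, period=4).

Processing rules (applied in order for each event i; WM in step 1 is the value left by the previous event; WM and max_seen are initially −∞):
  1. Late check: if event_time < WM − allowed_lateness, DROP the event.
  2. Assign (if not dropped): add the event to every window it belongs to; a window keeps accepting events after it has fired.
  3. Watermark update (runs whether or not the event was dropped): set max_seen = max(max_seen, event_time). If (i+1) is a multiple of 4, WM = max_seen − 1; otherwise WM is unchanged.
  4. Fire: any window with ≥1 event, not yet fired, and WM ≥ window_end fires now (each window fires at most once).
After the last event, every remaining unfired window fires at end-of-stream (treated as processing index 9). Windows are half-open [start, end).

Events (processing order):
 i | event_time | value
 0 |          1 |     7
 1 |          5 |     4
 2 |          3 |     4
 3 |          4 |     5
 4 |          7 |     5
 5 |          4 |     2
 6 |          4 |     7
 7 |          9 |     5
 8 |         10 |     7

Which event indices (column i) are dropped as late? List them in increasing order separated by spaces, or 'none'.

i=0 t=1 v=7: → [1,3); WM=−∞
i=1 t=5 v=4: → [5,7); WM=−∞
i=2 t=3 v=4: → [3,5); WM=−∞
i=3 t=4 v=5: → [3,7); WM=4
i=4 t=7 v=5: → [7,9); WM=4
i=5 t=4 v=2: → [3,7); WM=4
i=6 t=4 v=7: → [3,7); WM=4
i=7 t=9 v=5: → [9,11); WM=8
i=8 t=10 v=7: → [9,12); WM=8

none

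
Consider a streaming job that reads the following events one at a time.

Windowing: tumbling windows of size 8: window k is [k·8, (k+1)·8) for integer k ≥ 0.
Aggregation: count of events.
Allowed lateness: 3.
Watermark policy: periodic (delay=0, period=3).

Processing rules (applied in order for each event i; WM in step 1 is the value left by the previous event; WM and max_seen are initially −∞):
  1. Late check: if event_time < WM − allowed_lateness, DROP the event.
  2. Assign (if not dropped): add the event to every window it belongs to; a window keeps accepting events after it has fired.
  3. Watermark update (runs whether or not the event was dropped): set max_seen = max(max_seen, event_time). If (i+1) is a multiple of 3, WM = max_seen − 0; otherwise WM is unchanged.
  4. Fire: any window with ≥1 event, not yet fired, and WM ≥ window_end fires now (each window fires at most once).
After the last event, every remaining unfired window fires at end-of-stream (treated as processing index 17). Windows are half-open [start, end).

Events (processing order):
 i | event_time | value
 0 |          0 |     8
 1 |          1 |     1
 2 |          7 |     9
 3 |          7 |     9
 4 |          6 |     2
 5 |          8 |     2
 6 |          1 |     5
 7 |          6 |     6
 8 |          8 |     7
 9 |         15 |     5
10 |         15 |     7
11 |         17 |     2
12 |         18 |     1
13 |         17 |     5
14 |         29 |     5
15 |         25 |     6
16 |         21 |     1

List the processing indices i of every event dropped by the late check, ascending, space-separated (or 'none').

i=0 t=0 v=8: → [0,8); WM=−∞
i=1 t=1 v=1: → [0,8); WM=−∞
i=2 t=7 v=9: → [0,8); WM=7
i=3 t=7 v=9: → [0,8); WM=7
i=4 t=6 v=2: → [0,8); WM=7
i=5 t=8 v=2: → [8,16); WM=8; [0,8) fires=5
i=6 t=1 v=5: DROP (t<8-3); WM=8
i=7 t=6 v=6: → [0,8); WM=8
i=8 t=8 v=7: → [8,16); WM=8
i=9 t=15 v=5: → [8,16); WM=8
i=10 t=15 v=7: → [8,16); WM=8
i=11 t=17 v=2: → [16,24); WM=17; [8,16) fires=4
i=12 t=18 v=1: → [16,24); WM=17
i=13 t=17 v=5: → [16,24); WM=17
i=14 t=29 v=5: → [24,32); WM=29; [16,24) fires=3
i=15 t=25 v=6: DROP (t<29-3); WM=29
i=16 t=21 v=1: DROP (t<29-3); WM=29

6 15 16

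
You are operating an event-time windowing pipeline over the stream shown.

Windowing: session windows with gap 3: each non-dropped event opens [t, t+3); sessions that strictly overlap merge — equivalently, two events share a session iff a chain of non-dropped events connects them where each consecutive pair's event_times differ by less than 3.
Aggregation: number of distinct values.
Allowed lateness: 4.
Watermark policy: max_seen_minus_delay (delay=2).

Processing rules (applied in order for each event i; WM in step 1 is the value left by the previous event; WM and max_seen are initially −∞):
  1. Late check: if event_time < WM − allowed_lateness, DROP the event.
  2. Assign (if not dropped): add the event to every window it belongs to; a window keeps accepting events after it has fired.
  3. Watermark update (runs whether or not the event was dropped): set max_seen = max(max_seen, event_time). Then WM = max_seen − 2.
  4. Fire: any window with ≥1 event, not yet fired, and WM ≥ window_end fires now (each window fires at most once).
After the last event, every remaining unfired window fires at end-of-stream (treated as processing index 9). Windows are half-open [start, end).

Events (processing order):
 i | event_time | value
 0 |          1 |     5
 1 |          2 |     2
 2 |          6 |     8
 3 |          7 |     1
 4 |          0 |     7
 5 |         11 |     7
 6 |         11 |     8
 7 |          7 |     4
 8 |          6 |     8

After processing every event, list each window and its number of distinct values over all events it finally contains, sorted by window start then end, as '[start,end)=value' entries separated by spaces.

i=0 t=1 v=5: → [1,4); WM=-1
i=1 t=2 v=2: → [1,5); WM=0
i=2 t=6 v=8: → [6,9); WM=4
i=3 t=7 v=1: → [6,10); WM=5
i=4 t=0 v=7: DROP (t<5-4); WM=5
i=5 t=11 v=7: → [11,14); WM=9
i=6 t=11 v=8: → [11,14); WM=9
i=7 t=7 v=4: → [6,10); WM=9
i=8 t=6 v=8: → [6,10); WM=9

[1,5)=2 [6,10)=3 [11,14)=2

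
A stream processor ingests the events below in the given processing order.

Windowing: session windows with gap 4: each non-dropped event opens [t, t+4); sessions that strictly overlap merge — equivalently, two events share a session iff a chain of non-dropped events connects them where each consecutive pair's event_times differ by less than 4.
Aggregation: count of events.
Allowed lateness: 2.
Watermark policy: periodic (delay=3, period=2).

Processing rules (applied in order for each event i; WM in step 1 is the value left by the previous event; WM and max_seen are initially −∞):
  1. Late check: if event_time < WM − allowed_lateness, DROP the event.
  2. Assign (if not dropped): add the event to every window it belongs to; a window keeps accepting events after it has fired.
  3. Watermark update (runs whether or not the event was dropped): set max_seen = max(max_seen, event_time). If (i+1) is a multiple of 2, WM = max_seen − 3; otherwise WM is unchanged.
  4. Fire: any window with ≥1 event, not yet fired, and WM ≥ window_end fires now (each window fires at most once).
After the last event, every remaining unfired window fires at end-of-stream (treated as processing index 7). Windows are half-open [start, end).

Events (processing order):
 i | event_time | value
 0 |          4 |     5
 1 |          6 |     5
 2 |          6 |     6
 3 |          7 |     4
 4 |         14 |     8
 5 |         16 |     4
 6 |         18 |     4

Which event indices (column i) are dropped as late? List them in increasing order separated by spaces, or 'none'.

none

i=0 t=4 v=5: → [4,8); WM=−∞
i=1 t=6 v=5: → [4,10); WM=3
i=2 t=6 v=6: → [4,10); WM=3
i=3 t=7 v=4: → [4,11); WM=4
i=4 t=14 v=8: → [14,18); WM=4
i=5 t=16 v=4: → [14,20); WM=13
i=6 t=18 v=4: → [14,22); WM=13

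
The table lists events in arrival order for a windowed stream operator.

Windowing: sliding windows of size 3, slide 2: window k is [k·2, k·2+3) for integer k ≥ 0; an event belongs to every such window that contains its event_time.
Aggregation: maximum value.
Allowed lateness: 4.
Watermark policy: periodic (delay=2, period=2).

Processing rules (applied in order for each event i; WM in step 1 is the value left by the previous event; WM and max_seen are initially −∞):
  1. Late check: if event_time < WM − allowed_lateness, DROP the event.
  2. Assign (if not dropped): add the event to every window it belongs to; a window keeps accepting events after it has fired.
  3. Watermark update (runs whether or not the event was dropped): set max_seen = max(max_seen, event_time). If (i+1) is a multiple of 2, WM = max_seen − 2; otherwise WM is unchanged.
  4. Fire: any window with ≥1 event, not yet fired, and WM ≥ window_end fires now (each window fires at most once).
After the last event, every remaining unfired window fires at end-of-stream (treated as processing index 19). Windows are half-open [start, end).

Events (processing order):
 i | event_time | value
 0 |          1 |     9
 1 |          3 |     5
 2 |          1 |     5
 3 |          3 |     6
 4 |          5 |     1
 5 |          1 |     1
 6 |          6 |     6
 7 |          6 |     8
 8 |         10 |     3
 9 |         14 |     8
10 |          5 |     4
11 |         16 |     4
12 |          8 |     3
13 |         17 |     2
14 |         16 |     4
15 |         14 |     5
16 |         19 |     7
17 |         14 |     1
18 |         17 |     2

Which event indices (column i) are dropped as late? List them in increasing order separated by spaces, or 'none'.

10 12

i=0 t=1 v=9: → [0,3); WM=−∞
i=1 t=3 v=5: → [2,5); WM=1
i=2 t=1 v=5: → [0,3); WM=1
i=3 t=3 v=6: → [2,5); WM=1
i=4 t=5 v=1: → [4,7); WM=1
i=5 t=1 v=1: → [0,3); WM=3; [0,3) fires=9
i=6 t=6 v=6: → [6,9),[4,7); WM=3
i=7 t=6 v=8: → [6,9),[4,7); WM=4
i=8 t=10 v=3: → [10,13),[8,11); WM=4
i=9 t=14 v=8: → [14,17),[12,15); WM=12; [2,5) fires=6 [4,7) fires=8 [6,9) fires=8 [8,11) fires=3
i=10 t=5 v=4: DROP (t<12-4); WM=12
i=11 t=16 v=4: → [16,19),[14,17); WM=14; [10,13) fires=3
i=12 t=8 v=3: DROP (t<14-4); WM=14
i=13 t=17 v=2: → [16,19); WM=15; [12,15) fires=8
i=14 t=16 v=4: → [16,19),[14,17); WM=15
i=15 t=14 v=5: → [14,17),[12,15); WM=15
i=16 t=19 v=7: → [18,21); WM=15
i=17 t=14 v=1: → [14,17),[12,15); WM=17; [14,17) fires=8
i=18 t=17 v=2: → [16,19); WM=17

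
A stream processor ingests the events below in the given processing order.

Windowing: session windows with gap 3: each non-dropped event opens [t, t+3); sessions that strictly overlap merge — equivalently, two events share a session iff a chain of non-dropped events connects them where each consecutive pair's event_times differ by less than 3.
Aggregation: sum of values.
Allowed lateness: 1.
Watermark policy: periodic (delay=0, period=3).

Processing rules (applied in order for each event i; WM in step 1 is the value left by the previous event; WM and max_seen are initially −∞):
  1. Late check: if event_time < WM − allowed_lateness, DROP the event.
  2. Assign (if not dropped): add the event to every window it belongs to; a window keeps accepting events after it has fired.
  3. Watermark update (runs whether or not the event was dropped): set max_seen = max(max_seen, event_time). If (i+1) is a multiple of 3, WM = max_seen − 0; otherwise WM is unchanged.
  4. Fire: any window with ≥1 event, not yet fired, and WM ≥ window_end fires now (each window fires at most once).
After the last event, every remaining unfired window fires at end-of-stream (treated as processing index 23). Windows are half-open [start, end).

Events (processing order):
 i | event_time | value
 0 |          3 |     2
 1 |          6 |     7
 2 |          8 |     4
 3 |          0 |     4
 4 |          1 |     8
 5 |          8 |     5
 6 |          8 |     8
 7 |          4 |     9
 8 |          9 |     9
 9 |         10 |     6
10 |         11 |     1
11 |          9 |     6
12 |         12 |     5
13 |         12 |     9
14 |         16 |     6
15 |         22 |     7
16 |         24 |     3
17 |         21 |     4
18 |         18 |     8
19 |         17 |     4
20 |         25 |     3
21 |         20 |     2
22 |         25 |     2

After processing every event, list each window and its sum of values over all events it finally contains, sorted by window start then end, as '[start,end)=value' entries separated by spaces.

i=0 t=3 v=2: → [3,6); WM=−∞
i=1 t=6 v=7: → [6,9); WM=−∞
i=2 t=8 v=4: → [6,11); WM=8
i=3 t=0 v=4: DROP (t<8-1); WM=8
i=4 t=1 v=8: DROP (t<8-1); WM=8
i=5 t=8 v=5: → [6,11); WM=8
i=6 t=8 v=8: → [6,11); WM=8
i=7 t=4 v=9: DROP (t<8-1); WM=8
i=8 t=9 v=9: → [6,12); WM=9
i=9 t=10 v=6: → [6,13); WM=9
i=10 t=11 v=1: → [6,14); WM=9
i=11 t=9 v=6: → [6,14); WM=11
i=12 t=12 v=5: → [6,15); WM=11
i=13 t=12 v=9: → [6,15); WM=11
i=14 t=16 v=6: → [16,19); WM=16
i=15 t=22 v=7: → [22,25); WM=16
i=16 t=24 v=3: → [22,27); WM=16
i=17 t=21 v=4: → [21,27); WM=24
i=18 t=18 v=8: DROP (t<24-1); WM=24
i=19 t=17 v=4: DROP (t<24-1); WM=24
i=20 t=25 v=3: → [21,28); WM=25
i=21 t=20 v=2: DROP (t<25-1); WM=25
i=22 t=25 v=2: → [21,28); WM=25

[3,6)=2 [6,15)=60 [16,19)=6 [21,28)=19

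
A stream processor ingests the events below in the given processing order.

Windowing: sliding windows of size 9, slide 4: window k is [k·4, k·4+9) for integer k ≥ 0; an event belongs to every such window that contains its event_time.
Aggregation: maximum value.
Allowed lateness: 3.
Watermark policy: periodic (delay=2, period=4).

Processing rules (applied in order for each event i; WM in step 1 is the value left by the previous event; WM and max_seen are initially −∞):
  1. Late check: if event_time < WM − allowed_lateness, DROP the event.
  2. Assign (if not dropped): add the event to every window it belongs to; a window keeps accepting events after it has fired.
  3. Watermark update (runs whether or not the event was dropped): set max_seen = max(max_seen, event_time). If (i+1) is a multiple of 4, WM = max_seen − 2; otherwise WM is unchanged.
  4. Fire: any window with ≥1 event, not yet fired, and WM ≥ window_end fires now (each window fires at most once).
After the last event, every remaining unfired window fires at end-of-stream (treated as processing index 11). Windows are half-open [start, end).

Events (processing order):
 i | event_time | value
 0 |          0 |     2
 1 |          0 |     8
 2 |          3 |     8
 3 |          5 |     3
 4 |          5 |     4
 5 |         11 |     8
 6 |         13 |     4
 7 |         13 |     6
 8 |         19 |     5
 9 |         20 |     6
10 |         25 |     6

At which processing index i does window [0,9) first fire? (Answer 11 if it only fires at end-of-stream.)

i=0 t=0 v=2: → [0,9); WM=−∞
i=1 t=0 v=8: → [0,9); WM=−∞
i=2 t=3 v=8: → [0,9); WM=−∞
i=3 t=5 v=3: → [4,13),[0,9); WM=3
i=4 t=5 v=4: → [4,13),[0,9); WM=3
i=5 t=11 v=8: → [8,17),[4,13); WM=3
i=6 t=13 v=4: → [12,21),[8,17); WM=3
i=7 t=13 v=6: → [12,21),[8,17); WM=11; [0,9) fires=8
i=8 t=19 v=5: → [16,25),[12,21); WM=11
i=9 t=20 v=6: → [20,29),[16,25),[12,21); WM=11
i=10 t=25 v=6: → [24,33),[20,29); WM=11

7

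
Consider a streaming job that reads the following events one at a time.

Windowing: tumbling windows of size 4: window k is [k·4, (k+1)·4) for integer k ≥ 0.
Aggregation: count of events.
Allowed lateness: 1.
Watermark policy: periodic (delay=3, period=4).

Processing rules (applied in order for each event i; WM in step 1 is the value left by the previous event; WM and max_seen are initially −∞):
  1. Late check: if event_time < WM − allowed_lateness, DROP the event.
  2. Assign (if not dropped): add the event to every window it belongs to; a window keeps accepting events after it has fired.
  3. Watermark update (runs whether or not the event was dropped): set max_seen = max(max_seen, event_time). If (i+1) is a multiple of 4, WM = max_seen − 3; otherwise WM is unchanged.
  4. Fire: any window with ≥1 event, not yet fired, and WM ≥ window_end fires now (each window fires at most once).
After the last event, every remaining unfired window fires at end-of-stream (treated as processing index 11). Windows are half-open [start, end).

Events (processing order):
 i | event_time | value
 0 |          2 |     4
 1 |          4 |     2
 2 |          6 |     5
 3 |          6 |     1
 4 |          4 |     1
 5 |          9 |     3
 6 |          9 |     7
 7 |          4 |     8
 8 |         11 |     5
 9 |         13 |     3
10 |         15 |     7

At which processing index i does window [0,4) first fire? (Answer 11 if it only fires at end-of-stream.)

7

i=0 t=2 v=4: → [0,4); WM=−∞
i=1 t=4 v=2: → [4,8); WM=−∞
i=2 t=6 v=5: → [4,8); WM=−∞
i=3 t=6 v=1: → [4,8); WM=3
i=4 t=4 v=1: → [4,8); WM=3
i=5 t=9 v=3: → [8,12); WM=3
i=6 t=9 v=7: → [8,12); WM=3
i=7 t=4 v=8: → [4,8); WM=6; [0,4) fires=1
i=8 t=11 v=5: → [8,12); WM=6
i=9 t=13 v=3: → [12,16); WM=6
i=10 t=15 v=7: → [12,16); WM=6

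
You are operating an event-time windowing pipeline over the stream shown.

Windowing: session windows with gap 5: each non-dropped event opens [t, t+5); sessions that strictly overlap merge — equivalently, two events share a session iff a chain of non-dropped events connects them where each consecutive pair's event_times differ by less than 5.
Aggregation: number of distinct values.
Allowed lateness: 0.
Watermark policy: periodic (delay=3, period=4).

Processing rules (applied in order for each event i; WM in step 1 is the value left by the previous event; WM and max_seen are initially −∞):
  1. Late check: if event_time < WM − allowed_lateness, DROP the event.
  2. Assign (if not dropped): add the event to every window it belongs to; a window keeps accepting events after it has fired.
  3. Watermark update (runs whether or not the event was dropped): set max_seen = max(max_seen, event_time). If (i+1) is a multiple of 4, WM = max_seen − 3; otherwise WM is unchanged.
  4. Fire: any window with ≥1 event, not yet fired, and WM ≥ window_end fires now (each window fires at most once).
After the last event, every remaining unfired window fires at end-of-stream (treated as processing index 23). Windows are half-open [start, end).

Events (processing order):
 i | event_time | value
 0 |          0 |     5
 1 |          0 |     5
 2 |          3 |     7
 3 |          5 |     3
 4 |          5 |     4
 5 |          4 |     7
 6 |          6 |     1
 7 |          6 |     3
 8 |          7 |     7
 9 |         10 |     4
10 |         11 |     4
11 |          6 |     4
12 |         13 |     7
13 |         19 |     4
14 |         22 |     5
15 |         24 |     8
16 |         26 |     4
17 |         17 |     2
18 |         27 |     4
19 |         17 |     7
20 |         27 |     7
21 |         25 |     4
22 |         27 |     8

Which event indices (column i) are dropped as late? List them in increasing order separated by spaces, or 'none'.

17 19

i=0 t=0 v=5: → [0,5); WM=−∞
i=1 t=0 v=5: → [0,5); WM=−∞
i=2 t=3 v=7: → [0,8); WM=−∞
i=3 t=5 v=3: → [0,10); WM=2
i=4 t=5 v=4: → [0,10); WM=2
i=5 t=4 v=7: → [0,10); WM=2
i=6 t=6 v=1: → [0,11); WM=2
i=7 t=6 v=3: → [0,11); WM=3
i=8 t=7 v=7: → [0,12); WM=3
i=9 t=10 v=4: → [0,15); WM=3
i=10 t=11 v=4: → [0,16); WM=3
i=11 t=6 v=4: → [0,16); WM=8
i=12 t=13 v=7: → [0,18); WM=8
i=13 t=19 v=4: → [19,24); WM=8
i=14 t=22 v=5: → [19,27); WM=8
i=15 t=24 v=8: → [19,29); WM=21
i=16 t=26 v=4: → [19,31); WM=21
i=17 t=17 v=2: DROP (t<21-0); WM=21
i=18 t=27 v=4: → [19,32); WM=21
i=19 t=17 v=7: DROP (t<21-0); WM=24
i=20 t=27 v=7: → [19,32); WM=24
i=21 t=25 v=4: → [19,32); WM=24
i=22 t=27 v=8: → [19,32); WM=24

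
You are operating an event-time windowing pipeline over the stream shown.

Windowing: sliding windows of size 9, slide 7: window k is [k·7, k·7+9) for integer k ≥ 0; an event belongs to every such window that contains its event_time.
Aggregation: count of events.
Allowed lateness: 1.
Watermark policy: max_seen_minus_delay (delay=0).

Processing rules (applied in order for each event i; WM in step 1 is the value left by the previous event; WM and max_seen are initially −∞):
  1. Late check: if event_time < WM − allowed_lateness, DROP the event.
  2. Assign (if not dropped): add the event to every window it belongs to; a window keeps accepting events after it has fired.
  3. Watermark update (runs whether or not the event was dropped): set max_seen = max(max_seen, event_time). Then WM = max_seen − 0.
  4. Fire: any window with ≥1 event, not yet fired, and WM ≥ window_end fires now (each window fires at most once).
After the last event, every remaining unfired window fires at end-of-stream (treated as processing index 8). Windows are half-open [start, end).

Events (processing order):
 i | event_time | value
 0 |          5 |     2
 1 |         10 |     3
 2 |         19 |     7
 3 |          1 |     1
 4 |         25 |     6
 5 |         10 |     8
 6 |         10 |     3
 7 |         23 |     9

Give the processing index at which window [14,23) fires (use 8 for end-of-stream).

4

i=0 t=5 v=2: → [0,9); WM=5
i=1 t=10 v=3: → [7,16); WM=10; [0,9) fires=1
i=2 t=19 v=7: → [14,23); WM=19; [7,16) fires=1
i=3 t=1 v=1: DROP (t<19-1); WM=19
i=4 t=25 v=6: → [21,30); WM=25; [14,23) fires=1
i=5 t=10 v=8: DROP (t<25-1); WM=25
i=6 t=10 v=3: DROP (t<25-1); WM=25
i=7 t=23 v=9: DROP (t<25-1); WM=25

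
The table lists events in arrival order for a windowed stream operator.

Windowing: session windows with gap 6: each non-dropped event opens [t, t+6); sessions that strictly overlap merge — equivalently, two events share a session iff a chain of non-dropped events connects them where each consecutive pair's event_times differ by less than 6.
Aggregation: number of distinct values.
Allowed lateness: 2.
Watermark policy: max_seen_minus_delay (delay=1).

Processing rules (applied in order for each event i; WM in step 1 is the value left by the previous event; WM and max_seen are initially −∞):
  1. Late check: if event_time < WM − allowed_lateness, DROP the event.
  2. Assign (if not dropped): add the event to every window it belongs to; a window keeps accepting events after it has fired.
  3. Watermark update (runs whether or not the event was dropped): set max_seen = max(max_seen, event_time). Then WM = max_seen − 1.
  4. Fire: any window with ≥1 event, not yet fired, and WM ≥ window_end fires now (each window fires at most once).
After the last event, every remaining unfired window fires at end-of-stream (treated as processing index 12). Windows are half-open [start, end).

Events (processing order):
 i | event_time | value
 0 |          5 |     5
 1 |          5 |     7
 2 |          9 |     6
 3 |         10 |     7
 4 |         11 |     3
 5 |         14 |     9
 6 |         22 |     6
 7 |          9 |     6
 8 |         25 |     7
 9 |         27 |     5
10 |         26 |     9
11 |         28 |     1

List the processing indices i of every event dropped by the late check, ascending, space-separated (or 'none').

7

i=0 t=5 v=5: → [5,11); WM=4
i=1 t=5 v=7: → [5,11); WM=4
i=2 t=9 v=6: → [5,15); WM=8
i=3 t=10 v=7: → [5,16); WM=9
i=4 t=11 v=3: → [5,17); WM=10
i=5 t=14 v=9: → [5,20); WM=13
i=6 t=22 v=6: → [22,28); WM=21
i=7 t=9 v=6: DROP (t<21-2); WM=21
i=8 t=25 v=7: → [22,31); WM=24
i=9 t=27 v=5: → [22,33); WM=26
i=10 t=26 v=9: → [22,33); WM=26
i=11 t=28 v=1: → [22,34); WM=27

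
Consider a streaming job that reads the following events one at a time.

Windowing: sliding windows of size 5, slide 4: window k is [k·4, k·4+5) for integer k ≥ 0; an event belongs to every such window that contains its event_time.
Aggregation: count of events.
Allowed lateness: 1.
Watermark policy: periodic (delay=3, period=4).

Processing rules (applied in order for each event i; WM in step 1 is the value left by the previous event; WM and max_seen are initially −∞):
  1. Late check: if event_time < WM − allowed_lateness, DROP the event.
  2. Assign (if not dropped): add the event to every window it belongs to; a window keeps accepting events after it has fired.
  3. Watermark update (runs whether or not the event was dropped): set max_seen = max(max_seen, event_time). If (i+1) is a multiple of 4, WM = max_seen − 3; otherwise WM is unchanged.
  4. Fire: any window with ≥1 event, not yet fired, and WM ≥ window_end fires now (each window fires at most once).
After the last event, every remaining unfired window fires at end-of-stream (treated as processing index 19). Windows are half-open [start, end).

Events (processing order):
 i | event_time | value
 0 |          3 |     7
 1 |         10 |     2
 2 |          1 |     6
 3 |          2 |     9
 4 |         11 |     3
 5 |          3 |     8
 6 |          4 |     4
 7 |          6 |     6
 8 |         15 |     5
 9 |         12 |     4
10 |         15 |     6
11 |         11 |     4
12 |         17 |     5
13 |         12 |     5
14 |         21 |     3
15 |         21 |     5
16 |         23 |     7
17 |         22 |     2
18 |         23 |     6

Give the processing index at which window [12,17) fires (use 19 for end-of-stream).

15

i=0 t=3 v=7: → [0,5); WM=−∞
i=1 t=10 v=2: → [8,13); WM=−∞
i=2 t=1 v=6: → [0,5); WM=−∞
i=3 t=2 v=9: → [0,5); WM=7; [0,5) fires=3
i=4 t=11 v=3: → [8,13); WM=7
i=5 t=3 v=8: DROP (t<7-1); WM=7
i=6 t=4 v=4: DROP (t<7-1); WM=7
i=7 t=6 v=6: → [4,9); WM=8
i=8 t=15 v=5: → [12,17); WM=8
i=9 t=12 v=4: → [12,17),[8,13); WM=8
i=10 t=15 v=6: → [12,17); WM=8
i=11 t=11 v=4: → [8,13); WM=12; [4,9) fires=1
i=12 t=17 v=5: → [16,21); WM=12
i=13 t=12 v=5: → [12,17),[8,13); WM=12
i=14 t=21 v=3: → [20,25); WM=12
i=15 t=21 v=5: → [20,25); WM=18; [8,13) fires=5 [12,17) fires=4
i=16 t=23 v=7: → [20,25); WM=18
i=17 t=22 v=2: → [20,25); WM=18
i=18 t=23 v=6: → [20,25); WM=18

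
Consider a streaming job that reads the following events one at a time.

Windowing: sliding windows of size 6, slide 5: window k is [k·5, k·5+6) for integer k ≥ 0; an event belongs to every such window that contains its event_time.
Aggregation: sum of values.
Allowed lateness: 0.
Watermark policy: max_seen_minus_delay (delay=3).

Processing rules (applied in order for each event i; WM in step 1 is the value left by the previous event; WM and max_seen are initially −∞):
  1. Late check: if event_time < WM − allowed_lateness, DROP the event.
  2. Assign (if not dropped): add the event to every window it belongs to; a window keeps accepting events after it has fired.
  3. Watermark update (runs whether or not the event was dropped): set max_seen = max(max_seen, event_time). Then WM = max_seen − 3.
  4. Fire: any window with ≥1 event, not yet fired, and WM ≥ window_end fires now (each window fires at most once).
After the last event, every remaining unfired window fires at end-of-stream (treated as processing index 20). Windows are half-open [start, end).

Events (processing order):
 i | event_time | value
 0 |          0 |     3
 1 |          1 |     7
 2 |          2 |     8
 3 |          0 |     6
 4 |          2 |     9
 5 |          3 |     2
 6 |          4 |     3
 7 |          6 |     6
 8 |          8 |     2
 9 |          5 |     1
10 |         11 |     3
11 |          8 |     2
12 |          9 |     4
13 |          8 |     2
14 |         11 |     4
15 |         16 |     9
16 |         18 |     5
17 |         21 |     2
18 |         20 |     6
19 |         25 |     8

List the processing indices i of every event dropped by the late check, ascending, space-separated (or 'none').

i=0 t=0 v=3: → [0,6); WM=-3
i=1 t=1 v=7: → [0,6); WM=-2
i=2 t=2 v=8: → [0,6); WM=-1
i=3 t=0 v=6: → [0,6); WM=-1
i=4 t=2 v=9: → [0,6); WM=-1
i=5 t=3 v=2: → [0,6); WM=0
i=6 t=4 v=3: → [0,6); WM=1
i=7 t=6 v=6: → [5,11); WM=3
i=8 t=8 v=2: → [5,11); WM=5
i=9 t=5 v=1: → [5,11),[0,6); WM=5
i=10 t=11 v=3: → [10,16); WM=8; [0,6) fires=39
i=11 t=8 v=2: → [5,11); WM=8
i=12 t=9 v=4: → [5,11); WM=8
i=13 t=8 v=2: → [5,11); WM=8
i=14 t=11 v=4: → [10,16); WM=8
i=15 t=16 v=9: → [15,21); WM=13; [5,11) fires=17
i=16 t=18 v=5: → [15,21); WM=15
i=17 t=21 v=2: → [20,26); WM=18; [10,16) fires=7
i=18 t=20 v=6: → [20,26),[15,21); WM=18
i=19 t=25 v=8: → [25,31),[20,26); WM=22; [15,21) fires=20

none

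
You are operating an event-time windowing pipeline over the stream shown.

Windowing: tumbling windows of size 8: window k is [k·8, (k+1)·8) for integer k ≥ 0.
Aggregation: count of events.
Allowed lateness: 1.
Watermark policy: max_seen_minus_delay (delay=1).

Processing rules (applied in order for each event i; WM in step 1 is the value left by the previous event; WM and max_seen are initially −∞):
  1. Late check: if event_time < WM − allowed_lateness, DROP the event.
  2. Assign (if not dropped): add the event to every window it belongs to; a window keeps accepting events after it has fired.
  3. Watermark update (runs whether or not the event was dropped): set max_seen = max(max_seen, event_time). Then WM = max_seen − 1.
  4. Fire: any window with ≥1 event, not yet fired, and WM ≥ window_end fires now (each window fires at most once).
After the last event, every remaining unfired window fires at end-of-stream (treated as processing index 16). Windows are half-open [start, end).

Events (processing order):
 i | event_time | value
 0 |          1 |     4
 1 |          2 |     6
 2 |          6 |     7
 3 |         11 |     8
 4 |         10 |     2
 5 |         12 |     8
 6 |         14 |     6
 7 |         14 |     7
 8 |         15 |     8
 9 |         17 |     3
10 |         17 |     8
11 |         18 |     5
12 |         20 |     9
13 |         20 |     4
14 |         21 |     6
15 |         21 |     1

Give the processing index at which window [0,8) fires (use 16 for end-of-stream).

3

i=0 t=1 v=4: → [0,8); WM=0
i=1 t=2 v=6: → [0,8); WM=1
i=2 t=6 v=7: → [0,8); WM=5
i=3 t=11 v=8: → [8,16); WM=10; [0,8) fires=3
i=4 t=10 v=2: → [8,16); WM=10
i=5 t=12 v=8: → [8,16); WM=11
i=6 t=14 v=6: → [8,16); WM=13
i=7 t=14 v=7: → [8,16); WM=13
i=8 t=15 v=8: → [8,16); WM=14
i=9 t=17 v=3: → [16,24); WM=16; [8,16) fires=6
i=10 t=17 v=8: → [16,24); WM=16
i=11 t=18 v=5: → [16,24); WM=17
i=12 t=20 v=9: → [16,24); WM=19
i=13 t=20 v=4: → [16,24); WM=19
i=14 t=21 v=6: → [16,24); WM=20
i=15 t=21 v=1: → [16,24); WM=20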